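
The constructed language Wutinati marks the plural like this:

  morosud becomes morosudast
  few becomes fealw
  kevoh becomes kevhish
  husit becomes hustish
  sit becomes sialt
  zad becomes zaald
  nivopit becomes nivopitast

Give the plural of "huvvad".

huvvdish

"huvvad" has 2 vowels. The stems with 2 vowels (husit → hustish, kevoh → kevhish) delete the last vowel and add -ish.
The other patterns: stems with 1 vowel insert -al- after the first vowel; stems with 3 vowels add -ast.
So huvvad → huvvdish.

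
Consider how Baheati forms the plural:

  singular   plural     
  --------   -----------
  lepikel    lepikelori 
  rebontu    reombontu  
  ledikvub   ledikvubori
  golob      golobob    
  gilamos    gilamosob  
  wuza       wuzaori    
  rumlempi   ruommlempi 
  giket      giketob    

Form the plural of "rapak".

raompak

golob and ledikvub both end in -b yet inflect differently (golobob, ledikvubori), so the final letter is not what conditions the rule; the first letter is.
"rapak" begins with r-. The stems beginning with r- (rumlempi → ruommlempi, rebontu → reombontu) insert -om- after the first vowel.
So rapak → raompak.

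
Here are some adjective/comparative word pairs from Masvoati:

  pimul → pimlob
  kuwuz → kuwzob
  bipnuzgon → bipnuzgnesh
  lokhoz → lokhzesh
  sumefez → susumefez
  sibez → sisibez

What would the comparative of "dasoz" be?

daszesh

kuwuz and lokhoz both end in -z yet inflect differently (kuwzob, lokhzesh), so the final letter is not what conditions the rule; the last vowel is.
"dasoz" has last vowel 'o'. The stems whose last vowel is 'o' (bipnuzgon → bipnuzgnesh, lokhoz → lokhzesh) delete the last vowel and add -esh.
So dasoz → daszesh.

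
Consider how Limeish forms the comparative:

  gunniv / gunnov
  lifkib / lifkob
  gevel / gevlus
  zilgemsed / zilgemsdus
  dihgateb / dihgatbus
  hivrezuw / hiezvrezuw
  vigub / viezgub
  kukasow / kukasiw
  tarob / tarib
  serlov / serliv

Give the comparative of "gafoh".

gafih

lifkib and dihgateb both end in -b yet inflect differently (lifkob, dihgatbus), so the final letter is not what conditions the rule; the last vowel is.
"gafoh" has last vowel 'o'. The stems whose last vowel is 'o' (kukasow → kukasiw, tarob → tarib, serlov → serliv) change the last vowel to 'i'.
The other patterns: stems whose last vowel is 'i' change the last vowel to 'o'; stems whose last vowel is 'e' delete the last vowel and add -us; stems whose last vowel is 'u' insert -ez- after the first vowel.
So gafoh → gafih.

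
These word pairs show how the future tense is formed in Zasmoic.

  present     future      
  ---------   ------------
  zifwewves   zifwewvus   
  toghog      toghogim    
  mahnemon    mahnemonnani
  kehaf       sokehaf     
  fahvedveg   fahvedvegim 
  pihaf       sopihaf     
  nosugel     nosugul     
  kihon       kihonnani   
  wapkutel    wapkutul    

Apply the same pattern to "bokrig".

"bokrig" ends in -g. The stems ending in -g (toghog → toghogim, fahvedveg → fahvedvegim) add -im.
So bokrig → bokrigim.

bokrigim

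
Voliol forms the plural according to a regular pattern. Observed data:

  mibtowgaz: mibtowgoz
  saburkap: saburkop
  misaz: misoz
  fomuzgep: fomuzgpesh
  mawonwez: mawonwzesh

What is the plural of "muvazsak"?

muvazsok

saburkap and fomuzgep both end in -p yet inflect differently (saburkop, fomuzgpesh), so the final letter is not what conditions the rule; the last vowel is.
"muvazsak" has last vowel 'a'. The stems whose last vowel is 'a' (mibtowgaz → mibtowgoz, saburkap → saburkop, misaz → misoz) change the last vowel to 'o'.
The other pattern: stems whose last vowel is 'e' delete the last vowel and add -esh.
So muvazsak → muvazsok.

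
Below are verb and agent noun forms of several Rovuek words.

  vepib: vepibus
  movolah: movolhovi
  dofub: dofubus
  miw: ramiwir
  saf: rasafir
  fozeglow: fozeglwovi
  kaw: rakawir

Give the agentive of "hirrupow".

hirrupwovi

miw and fozeglow both end in -w yet inflect differently (ramiwir, fozeglwovi), so the final letter is not what conditions the rule; the number of vowels is.
"hirrupow" has 3 vowels. The stems with 3 vowels (movolah → movolhovi, fozeglow → fozeglwovi) delete the last vowel and add -ovi.
The other patterns: stems with 1 vowel add ra- … -ir around the stem; stems with 2 vowels add -us.
So hirrupow → hirrupwovi.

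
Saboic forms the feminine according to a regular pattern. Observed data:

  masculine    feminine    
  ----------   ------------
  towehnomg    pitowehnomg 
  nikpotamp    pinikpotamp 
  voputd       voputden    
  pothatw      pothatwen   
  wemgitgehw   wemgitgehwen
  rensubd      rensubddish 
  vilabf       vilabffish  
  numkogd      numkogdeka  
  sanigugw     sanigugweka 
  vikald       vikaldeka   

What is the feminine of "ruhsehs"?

"ruhsehs" has second-to-last letter 'h'. The one such stem in the data (wemgitgehw → wemgitgehwen) adds -en, so the same rule applies.
The other patterns: stems whose second-to-last letter is 'm' add the prefix pi-; stems whose second-to-last letter is 'b' double the final consonant and add -ish; stems whose second-to-last letter is 'g' or 'l' add -eka.
So ruhsehs → ruhsehsen.

ruhsehsen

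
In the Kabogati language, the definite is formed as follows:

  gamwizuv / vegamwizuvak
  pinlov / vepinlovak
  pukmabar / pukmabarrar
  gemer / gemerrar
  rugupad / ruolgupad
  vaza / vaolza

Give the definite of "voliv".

pukmabar and rugupad both have last vowel 'a' yet inflect differently (pukmabarrar, ruolgupad), so the last vowel is not what conditions the rule; the final letter is.
"voliv" ends in -v. The stems ending in -v (gamwizuv → vegamwizuvak, pinlov → vepinlovak) add ve- … -ak around the stem.
So voliv → vevolivak.

vevolivak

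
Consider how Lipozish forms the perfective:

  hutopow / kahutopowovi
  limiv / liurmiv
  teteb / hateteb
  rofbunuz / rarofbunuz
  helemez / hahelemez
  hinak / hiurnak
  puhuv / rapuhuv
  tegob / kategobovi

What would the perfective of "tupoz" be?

"tupoz" has last vowel 'o'. The stems whose last vowel is 'o' (hutopow → kahutopowovi, tegob → kategobovi) add ka- … -ovi around the stem.
So tupoz → katupozovi.

katupozovi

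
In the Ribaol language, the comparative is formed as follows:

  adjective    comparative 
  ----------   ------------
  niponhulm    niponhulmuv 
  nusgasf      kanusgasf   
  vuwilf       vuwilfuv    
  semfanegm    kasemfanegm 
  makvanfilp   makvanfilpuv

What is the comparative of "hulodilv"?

hulodilvuv

"hulodilv" has second-to-last letter 'l'. The stems whose second-to-last letter is 'l' (vuwilf → vuwilfuv, niponhulm → niponhulmuv, makvanfilp → makvanfilpuv) add -uv.
The other pattern: stems whose second-to-last letter is 'g' or 's' add the prefix ka-.
So hulodilv → hulodilvuv.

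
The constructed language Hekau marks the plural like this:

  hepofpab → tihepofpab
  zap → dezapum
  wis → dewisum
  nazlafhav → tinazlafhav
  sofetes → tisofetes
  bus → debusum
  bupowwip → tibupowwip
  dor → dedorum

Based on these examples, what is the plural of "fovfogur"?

"fovfogur" has 3 vowels. The stems with 3 vowels (sofetes → tisofetes, nazlafhav → tinazlafhav, hepofpab → tihepofpab) add the prefix ti-.
So fovfogur → tifovfogur.

tifovfogur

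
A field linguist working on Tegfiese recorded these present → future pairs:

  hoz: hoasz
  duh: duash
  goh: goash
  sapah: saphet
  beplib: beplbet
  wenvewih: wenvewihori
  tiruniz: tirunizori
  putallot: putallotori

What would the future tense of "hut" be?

"hut" has 1 vowel. The stems with 1 vowel (hoz → hoasz, duh → duash, goh → goash) insert -as- after the first vowel.
The other patterns: stems with 2 vowels delete the last vowel and add -et; stems with 3 vowels add -ori.
So hut → huast.

huast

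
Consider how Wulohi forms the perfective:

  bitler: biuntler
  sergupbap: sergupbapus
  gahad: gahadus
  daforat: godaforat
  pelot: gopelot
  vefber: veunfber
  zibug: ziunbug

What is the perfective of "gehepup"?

gehepupus

daforat and sergupbap both have last vowel 'a' yet inflect differently (godaforat, sergupbapus), so the last vowel is not what conditions the rule; the final letter is.
"gehepup" ends in -p. The one such stem in the data (sergupbap → sergupbapus) adds -us, so the same rule applies.
The other patterns: stems ending in -g or -r insert -un- after the first vowel; stems ending in -t add the prefix go-.
So gehepup → gehepupus.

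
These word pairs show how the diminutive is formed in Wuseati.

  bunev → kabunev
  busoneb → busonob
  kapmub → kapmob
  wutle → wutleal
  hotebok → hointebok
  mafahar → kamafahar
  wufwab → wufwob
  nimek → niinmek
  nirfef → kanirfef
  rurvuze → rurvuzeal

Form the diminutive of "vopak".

voinpak

nimek and wutle both have last vowel 'e' yet inflect differently (niinmek, wutleal), so the last vowel is not what conditions the rule; the final letter is.
"vopak" ends in -k. The stems ending in -k (hotebok → hointebok, nimek → niinmek) insert -in- after the first vowel.
The other patterns: stems ending in -e add -al; stems ending in -b change the last vowel to 'o'; stems ending in -f, -r or -v add the prefix ka-.
So vopak → voinpak.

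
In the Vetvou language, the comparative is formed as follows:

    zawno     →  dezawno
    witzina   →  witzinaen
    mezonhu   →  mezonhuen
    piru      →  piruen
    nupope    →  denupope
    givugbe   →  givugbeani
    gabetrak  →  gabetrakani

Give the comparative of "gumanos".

"gumanos" begins with g-. The stems beginning with g- (gabetrak → gabetrakani, givugbe → givugbeani) add -ani.
So gumanos → gumanosani.

gumanosani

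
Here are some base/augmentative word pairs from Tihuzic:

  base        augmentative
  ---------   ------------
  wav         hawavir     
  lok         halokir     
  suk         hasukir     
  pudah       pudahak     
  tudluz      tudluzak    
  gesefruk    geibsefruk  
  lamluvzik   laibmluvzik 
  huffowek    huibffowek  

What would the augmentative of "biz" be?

"biz" has 1 vowel. The stems with 1 vowel (wav → hawavir, lok → halokir, suk → hasukir) add ha- … -ir around the stem.
The other patterns: stems with 2 vowels add -ak; stems with 3 vowels insert -ib- after the first vowel.
So biz → habizir.

habizir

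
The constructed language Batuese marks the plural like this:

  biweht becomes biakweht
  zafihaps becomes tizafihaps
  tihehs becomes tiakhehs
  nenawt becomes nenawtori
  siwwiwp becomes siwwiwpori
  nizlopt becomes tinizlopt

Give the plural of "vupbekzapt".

tivupbekzapt

nizlopt and biweht both end in -t yet inflect differently (tinizlopt, biakweht), so the final letter is not what conditions the rule; the second-to-last letter is.
"vupbekzapt" has second-to-last letter 'p'. The stems whose second-to-last letter is 'p' (zafihaps → tizafihaps, nizlopt → tinizlopt) add the prefix ti-.
So vupbekzapt → tivupbekzapt.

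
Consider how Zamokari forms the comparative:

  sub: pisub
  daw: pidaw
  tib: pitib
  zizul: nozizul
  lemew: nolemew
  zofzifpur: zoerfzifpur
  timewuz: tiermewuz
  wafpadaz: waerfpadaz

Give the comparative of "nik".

"nik" has 1 vowel. The stems with 1 vowel (sub → pisub, daw → pidaw, tib → pitib) add the prefix pi-.
So nik → pinik.

pinik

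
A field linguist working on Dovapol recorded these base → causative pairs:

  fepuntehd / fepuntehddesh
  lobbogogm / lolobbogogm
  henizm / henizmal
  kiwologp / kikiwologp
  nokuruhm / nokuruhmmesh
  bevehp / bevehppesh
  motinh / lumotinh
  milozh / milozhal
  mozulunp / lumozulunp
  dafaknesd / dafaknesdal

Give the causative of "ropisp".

ropispal

"ropisp" has second-to-last letter 's'. The one such stem in the data (dafaknesd → dafaknesdal) adds -al, so the same rule applies.
So ropisp → ropispal.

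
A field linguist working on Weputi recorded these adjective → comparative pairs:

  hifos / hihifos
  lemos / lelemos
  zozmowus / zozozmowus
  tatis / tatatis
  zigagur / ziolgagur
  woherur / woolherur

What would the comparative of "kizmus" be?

"kizmus" ends in -s. The stems ending in -s (hifos → hihifos, lemos → lelemos, zozmowus → zozozmowus) repeat the first consonant+vowel as a prefix.
So kizmus → kikizmus.

kikizmus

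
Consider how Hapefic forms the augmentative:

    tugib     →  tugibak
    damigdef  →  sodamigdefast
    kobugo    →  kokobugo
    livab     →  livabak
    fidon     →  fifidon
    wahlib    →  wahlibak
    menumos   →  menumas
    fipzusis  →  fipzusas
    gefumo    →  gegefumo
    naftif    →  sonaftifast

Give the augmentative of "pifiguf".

sopifigufast

naftif and tugib both have last vowel 'i' yet inflect differently (sonaftifast, tugibak), so the last vowel is not what conditions the rule; the final letter is.
"pifiguf" ends in -f. The stems ending in -f (damigdef → sodamigdefast, naftif → sonaftifast) add so- … -ast around the stem.
So pifiguf → sopifigufast.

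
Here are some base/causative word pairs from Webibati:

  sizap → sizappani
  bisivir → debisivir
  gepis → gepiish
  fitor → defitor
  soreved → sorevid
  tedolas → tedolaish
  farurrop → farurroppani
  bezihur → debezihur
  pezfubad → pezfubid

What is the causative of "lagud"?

tedolas and sizap both have last vowel 'a' yet inflect differently (tedolaish, sizappani), so the last vowel is not what conditions the rule; the final letter is.
"lagud" ends in -d. The stems ending in -d (soreved → sorevid, pezfubad → pezfubid) change the last vowel to 'i'.
So lagud → lagid.

lagid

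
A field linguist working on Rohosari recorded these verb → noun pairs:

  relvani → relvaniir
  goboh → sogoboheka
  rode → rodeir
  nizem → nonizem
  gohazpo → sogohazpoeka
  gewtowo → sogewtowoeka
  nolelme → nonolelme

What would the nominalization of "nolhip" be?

nonolhip

rode and nolelme both end in -e yet inflect differently (rodeir, nonolelme), so the final letter is not what conditions the rule; the first letter is.
"nolhip" begins with n-. The stems beginning with n- (nolelme → nonolelme, nizem → nonizem) add the prefix no-.
The other patterns: stems beginning with r- add -ir; stems beginning with g- add so- … -eka around the stem.
So nolhip → nonolhip.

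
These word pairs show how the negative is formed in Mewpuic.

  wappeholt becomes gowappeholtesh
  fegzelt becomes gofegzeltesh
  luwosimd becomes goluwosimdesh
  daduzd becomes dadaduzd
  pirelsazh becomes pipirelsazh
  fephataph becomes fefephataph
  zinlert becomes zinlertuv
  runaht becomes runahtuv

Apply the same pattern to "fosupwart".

fosupwartuv

luwosimd and daduzd both end in -d yet inflect differently (goluwosimdesh, dadaduzd), so the final letter is not what conditions the rule; the second-to-last letter is.
"fosupwart" has second-to-last letter 'r'. The one such stem in the data (zinlert → zinlertuv) adds -uv, so the same rule applies.
So fosupwart → fosupwartuv.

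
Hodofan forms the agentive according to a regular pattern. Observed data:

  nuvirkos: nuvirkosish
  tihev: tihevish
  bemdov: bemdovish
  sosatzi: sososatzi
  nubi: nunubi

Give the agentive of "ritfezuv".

"ritfezuv" ends in a consonant. The stems ending in a consonant (nuvirkos → nuvirkosish, tihev → tihevish, bemdov → bemdovish) add -ish.
The other pattern: stems ending in a vowel repeat the first consonant+vowel as a prefix.
So ritfezuv → ritfezuvish.

ritfezuvish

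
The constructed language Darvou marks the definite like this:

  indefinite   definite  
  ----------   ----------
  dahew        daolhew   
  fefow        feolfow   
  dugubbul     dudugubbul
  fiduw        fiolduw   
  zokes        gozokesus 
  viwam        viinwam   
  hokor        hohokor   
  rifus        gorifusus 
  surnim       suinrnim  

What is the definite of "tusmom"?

tuinsmom

fiduw and rifus both have last vowel 'u' yet inflect differently (fiolduw, gorifusus), so the last vowel is not what conditions the rule; the final letter is.
"tusmom" ends in -m. The stems ending in -m (viwam → viinwam, surnim → suinrnim) insert -in- after the first vowel.
The other patterns: stems ending in -w insert -ol- after the first vowel; stems ending in -s add go- … -us around the stem; stems ending in -l or -r repeat the first consonant+vowel as a prefix.
So tusmom → tuinsmom.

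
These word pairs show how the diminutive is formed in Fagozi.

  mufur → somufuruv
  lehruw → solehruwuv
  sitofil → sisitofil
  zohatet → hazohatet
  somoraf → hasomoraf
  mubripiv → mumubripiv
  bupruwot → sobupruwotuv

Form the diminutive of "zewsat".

hazewsat

bupruwot and zohatet both end in -t yet inflect differently (sobupruwotuv, hazohatet), so the final letter is not what conditions the rule; the last vowel is.
"zewsat" has last vowel 'a'. The one such stem in the data (somoraf → hasomoraf) adds the prefix ha-, so the same rule applies.
The other patterns: stems whose last vowel is 'o' or 'u' add so- … -uv around the stem; stems whose last vowel is 'i' repeat the first consonant+vowel as a prefix.
So zewsat → hazewsat.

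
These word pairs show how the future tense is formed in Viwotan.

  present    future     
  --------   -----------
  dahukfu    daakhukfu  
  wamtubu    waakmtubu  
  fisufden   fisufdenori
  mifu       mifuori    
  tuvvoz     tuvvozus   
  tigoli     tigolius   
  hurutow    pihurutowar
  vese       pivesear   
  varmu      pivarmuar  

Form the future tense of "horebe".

"horebe" begins with h-. The one such stem in the data (hurutow → pihurutowar) adds pi- … -ar around the stem, so the same rule applies.
So horebe → pihorebear.

pihorebear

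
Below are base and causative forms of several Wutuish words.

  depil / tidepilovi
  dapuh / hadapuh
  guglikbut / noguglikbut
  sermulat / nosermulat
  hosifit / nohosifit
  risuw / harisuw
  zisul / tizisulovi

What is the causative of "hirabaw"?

hahirabaw

"hirabaw" ends in -w. The one such stem in the data (risuw → harisuw) adds the prefix ha-, so the same rule applies.
So hirabaw → hahirabaw.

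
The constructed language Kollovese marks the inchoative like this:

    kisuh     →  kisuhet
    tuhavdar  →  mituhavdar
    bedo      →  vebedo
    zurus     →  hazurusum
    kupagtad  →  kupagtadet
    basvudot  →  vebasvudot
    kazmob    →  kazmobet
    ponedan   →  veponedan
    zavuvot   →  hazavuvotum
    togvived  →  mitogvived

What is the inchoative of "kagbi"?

kupagtad and togvived both end in -d yet inflect differently (kupagtadet, mitogvived), so the final letter is not what conditions the rule; the first letter is.
"kagbi" begins with k-. The stems beginning with k- (kisuh → kisuhet, kupagtad → kupagtadet, kazmob → kazmobet) add -et.
So kagbi → kagbiet.

kagbiet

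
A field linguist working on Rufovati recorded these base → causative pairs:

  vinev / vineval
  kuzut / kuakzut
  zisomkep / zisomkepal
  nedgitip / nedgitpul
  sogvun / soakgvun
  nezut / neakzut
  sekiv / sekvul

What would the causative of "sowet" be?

sowetal

vinev and sekiv both end in -v yet inflect differently (vineval, sekvul), so the final letter is not what conditions the rule; the last vowel is.
"sowet" has last vowel 'e'. The stems whose last vowel is 'e' (vinev → vineval, zisomkep → zisomkepal) add -al.
So sowet → sowetal.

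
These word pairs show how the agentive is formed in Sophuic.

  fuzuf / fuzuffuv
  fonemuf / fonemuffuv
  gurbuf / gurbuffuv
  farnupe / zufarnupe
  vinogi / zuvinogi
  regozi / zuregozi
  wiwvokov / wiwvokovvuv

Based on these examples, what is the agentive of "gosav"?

farnupe and fonemuf both begin with f- yet inflect differently (zufarnupe, fonemuffuv), so the first letter is not what conditions the rule; whether the stem ends in a vowel or a consonant is.
"gosav" ends in a consonant. The stems ending in a consonant (gurbuf → gurbuffuv, wiwvokov → wiwvokovvuv, fonemuf → fonemuffuv) double the final consonant and add -uv.
The other pattern: stems ending in a vowel add the prefix zu-.
So gosav → gosavvuv.

gosavvuv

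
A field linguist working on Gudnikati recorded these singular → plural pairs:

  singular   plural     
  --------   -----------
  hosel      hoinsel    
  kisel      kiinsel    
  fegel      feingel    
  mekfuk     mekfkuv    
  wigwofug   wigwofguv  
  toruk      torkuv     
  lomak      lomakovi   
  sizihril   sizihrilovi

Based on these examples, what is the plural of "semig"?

semigovi

mekfuk and lomak both end in -k yet inflect differently (mekfkuv, lomakovi), so the final letter is not what conditions the rule; the last vowel is.
"semig" has last vowel 'i'. The one such stem in the data (sizihril → sizihrilovi) adds -ovi, so the same rule applies.
So semig → semigovi.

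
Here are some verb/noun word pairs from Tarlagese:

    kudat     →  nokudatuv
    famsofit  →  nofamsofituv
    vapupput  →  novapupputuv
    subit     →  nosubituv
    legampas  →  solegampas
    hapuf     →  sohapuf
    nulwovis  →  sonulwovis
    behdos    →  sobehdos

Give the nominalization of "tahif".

sotahif

"tahif" ends in -f. The one such stem in the data (hapuf → sohapuf) adds the prefix so-, so the same rule applies.
The other pattern: stems ending in -t add no- … -uv around the stem.
So tahif → sotahif.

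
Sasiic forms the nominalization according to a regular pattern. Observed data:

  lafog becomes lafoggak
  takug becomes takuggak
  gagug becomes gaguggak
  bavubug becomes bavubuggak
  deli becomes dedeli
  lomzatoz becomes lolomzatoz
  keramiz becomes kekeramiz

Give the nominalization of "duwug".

lafog and lomzatoz both have last vowel 'o' yet inflect differently (lafoggak, lolomzatoz), so the last vowel is not what conditions the rule; the final letter is.
"duwug" ends in -g. The stems ending in -g (lafog → lafoggak, takug → takuggak, gagug → gaguggak) double the final consonant and add -ak.
The other pattern: stems ending in -i or -z repeat the first consonant+vowel as a prefix.
So duwug → duwuggak.

duwuggak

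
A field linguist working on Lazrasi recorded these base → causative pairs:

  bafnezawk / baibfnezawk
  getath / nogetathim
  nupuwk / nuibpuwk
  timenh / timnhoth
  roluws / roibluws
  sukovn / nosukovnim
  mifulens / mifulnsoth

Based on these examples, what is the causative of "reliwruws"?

reibliwruws

"reliwruws" has second-to-last letter 'w'. The stems whose second-to-last letter is 'w' (roluws → roibluws, bafnezawk → baibfnezawk, nupuwk → nuibpuwk) insert -ib- after the first vowel.
The other patterns: stems whose second-to-last letter is 't' or 'v' add no- … -im around the stem; stems whose second-to-last letter is 'n' delete the last vowel and add -oth.
So reliwruws → reibliwruws.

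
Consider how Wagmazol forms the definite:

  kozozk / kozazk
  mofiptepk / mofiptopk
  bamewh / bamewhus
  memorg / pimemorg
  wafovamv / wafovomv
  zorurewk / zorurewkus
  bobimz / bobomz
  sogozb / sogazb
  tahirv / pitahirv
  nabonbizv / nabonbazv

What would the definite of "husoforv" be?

pihusoforv

"husoforv" has second-to-last letter 'r'. The stems whose second-to-last letter is 'r' (tahirv → pitahirv, memorg → pimemorg) add the prefix pi-.
The other patterns: stems whose second-to-last letter is 'z' change the last vowel to 'a'; stems whose second-to-last letter is 'w' add -us; stems whose second-to-last letter is 'm' or 'p' change the last vowel to 'o'.
So husoforv → pihusoforv.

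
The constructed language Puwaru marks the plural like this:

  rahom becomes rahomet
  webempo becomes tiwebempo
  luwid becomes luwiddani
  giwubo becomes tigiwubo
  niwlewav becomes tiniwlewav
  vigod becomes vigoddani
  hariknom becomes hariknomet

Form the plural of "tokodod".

tokododdani

vigod and hariknom both have last vowel 'o' yet inflect differently (vigoddani, hariknomet), so the last vowel is not what conditions the rule; the final letter is.
"tokodod" ends in -d. The stems ending in -d (luwid → luwiddani, vigod → vigoddani) double the final consonant and add -ani.
So tokodod → tokododdani.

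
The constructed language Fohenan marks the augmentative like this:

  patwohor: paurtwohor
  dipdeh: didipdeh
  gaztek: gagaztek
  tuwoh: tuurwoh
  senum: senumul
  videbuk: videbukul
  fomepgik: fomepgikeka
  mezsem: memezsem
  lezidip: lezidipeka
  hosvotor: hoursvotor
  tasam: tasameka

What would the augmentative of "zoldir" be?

zoldireka

fomepgik and gaztek both end in -k yet inflect differently (fomepgikeka, gagaztek), so the final letter is not what conditions the rule; the last vowel is.
"zoldir" has last vowel 'i'. The stems whose last vowel is 'i' (lezidip → lezidipeka, fomepgik → fomepgikeka) add -eka.
The other patterns: stems whose last vowel is 'e' repeat the first consonant+vowel as a prefix; stems whose last vowel is 'u' add -ul; stems whose last vowel is 'o' insert -ur- after the first vowel.
So zoldir → zoldireka.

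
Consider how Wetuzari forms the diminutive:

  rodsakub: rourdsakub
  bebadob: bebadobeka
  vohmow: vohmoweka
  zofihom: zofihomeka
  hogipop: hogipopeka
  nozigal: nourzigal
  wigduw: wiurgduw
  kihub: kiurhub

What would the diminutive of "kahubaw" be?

kaurhubaw

bebadob and rodsakub both end in -b yet inflect differently (bebadobeka, rourdsakub), so the final letter is not what conditions the rule; the last vowel is.
"kahubaw" has last vowel 'a'. The one such stem in the data (nozigal → nourzigal) inserts -ur- after the first vowel (as do rodsakub, kihub), so the same rule applies.
The other pattern: stems whose last vowel is 'o' add -eka.
So kahubaw → kaurhubaw.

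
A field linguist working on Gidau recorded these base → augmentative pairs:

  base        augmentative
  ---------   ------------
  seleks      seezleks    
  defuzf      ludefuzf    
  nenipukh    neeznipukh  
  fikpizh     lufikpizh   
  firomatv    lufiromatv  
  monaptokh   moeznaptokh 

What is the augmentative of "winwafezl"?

monaptokh and fikpizh both end in -h yet inflect differently (moeznaptokh, lufikpizh), so the final letter is not what conditions the rule; the second-to-last letter is.
"winwafezl" has second-to-last letter 'z'. The stems whose second-to-last letter is 'z' (defuzf → ludefuzf, fikpizh → lufikpizh) add the prefix lu-.
So winwafezl → luwinwafezl.

luwinwafezl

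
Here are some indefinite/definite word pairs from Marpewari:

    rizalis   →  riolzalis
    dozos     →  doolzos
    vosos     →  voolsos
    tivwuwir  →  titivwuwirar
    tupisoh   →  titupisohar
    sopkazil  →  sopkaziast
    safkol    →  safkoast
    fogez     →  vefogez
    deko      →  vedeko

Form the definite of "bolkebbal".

rizalis and tivwuwir both have last vowel 'i' yet inflect differently (riolzalis, titivwuwirar), so the last vowel is not what conditions the rule; the final letter is.
"bolkebbal" ends in -l. The stems ending in -l (sopkazil → sopkaziast, safkol → safkoast) drop the final letter and add -ast.
The other patterns: stems ending in -s insert -ol- after the first vowel; stems ending in -h or -r add ti- … -ar around the stem; stems ending in -o or -z add the prefix ve-.
So bolkebbal → bolkebbaast.

bolkebbaast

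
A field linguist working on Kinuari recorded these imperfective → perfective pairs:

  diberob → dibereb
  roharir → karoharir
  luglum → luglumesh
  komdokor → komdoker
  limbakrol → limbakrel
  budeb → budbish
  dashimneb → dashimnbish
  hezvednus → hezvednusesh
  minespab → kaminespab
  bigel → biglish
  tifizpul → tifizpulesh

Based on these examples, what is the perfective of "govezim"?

kagovezim

minespab and diberob both end in -b yet inflect differently (kaminespab, dibereb), so the final letter is not what conditions the rule; the last vowel is.
"govezim" has last vowel 'i'. The one such stem in the data (roharir → karoharir) adds the prefix ka-, so the same rule applies.
So govezim → kagovezim.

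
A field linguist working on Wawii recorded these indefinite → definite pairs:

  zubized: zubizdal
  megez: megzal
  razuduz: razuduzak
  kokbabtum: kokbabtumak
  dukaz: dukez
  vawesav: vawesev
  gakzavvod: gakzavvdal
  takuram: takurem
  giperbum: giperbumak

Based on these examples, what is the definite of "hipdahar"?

"hipdahar" has last vowel 'a'. The stems whose last vowel is 'a' (dukaz → dukez, vawesav → vawesev, takuram → takurem) change the last vowel to 'e'.
So hipdahar → hipdaher.

hipdaher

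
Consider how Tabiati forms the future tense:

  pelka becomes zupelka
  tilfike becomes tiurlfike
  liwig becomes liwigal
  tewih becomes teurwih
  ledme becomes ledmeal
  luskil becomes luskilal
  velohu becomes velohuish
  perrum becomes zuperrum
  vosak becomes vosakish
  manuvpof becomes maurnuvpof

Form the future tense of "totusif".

"totusif" begins with t-. The stems beginning with t- (tilfike → tiurlfike, tewih → teurwih) insert -ur- after the first vowel.
So totusif → tourtusif.

tourtusif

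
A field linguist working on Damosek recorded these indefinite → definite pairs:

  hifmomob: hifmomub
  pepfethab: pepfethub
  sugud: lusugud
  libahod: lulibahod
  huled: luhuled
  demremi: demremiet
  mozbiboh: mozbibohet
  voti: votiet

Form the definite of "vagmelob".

vagmelub

hifmomob and libahod both have last vowel 'o' yet inflect differently (hifmomub, lulibahod), so the last vowel is not what conditions the rule; the final letter is.
"vagmelob" ends in -b. The stems ending in -b (hifmomob → hifmomub, pepfethab → pepfethub) change the last vowel to 'u'.
The other patterns: stems ending in -d add the prefix lu-; stems ending in -h or -i add -et.
So vagmelob → vagmelub.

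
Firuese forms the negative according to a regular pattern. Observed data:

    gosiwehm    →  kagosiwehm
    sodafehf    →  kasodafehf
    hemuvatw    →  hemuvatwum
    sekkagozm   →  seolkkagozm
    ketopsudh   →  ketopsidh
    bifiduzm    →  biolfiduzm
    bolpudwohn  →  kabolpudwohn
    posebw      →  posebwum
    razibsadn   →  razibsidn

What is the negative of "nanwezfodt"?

nanwezfidt

"nanwezfodt" has second-to-last letter 'd'. The stems whose second-to-last letter is 'd' (ketopsudh → ketopsidh, razibsadn → razibsidn) change the last vowel to 'i'.
The other patterns: stems whose second-to-last letter is 'z' insert -ol- after the first vowel; stems whose second-to-last letter is 'h' add the prefix ka-; stems whose second-to-last letter is 'b' or 't' add -um.
So nanwezfodt → nanwezfidt.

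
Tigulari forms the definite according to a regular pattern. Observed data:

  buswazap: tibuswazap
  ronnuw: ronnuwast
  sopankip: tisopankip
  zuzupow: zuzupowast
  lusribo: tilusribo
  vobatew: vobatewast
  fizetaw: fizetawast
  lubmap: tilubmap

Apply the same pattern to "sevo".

"sevo" ends in -o. The one such stem in the data (lusribo → tilusribo) adds the prefix ti-, so the same rule applies.
The other pattern: stems ending in -w add -ast.
So sevo → tisevo.

tisevo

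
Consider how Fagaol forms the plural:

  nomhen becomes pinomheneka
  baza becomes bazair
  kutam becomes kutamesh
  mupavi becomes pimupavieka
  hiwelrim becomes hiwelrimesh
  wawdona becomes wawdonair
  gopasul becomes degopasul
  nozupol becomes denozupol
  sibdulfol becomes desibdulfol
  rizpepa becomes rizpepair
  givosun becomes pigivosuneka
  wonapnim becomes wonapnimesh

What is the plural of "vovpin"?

pivovpineka

kutam and baza both have last vowel 'a' yet inflect differently (kutamesh, bazair), so the last vowel is not what conditions the rule; the final letter is.
"vovpin" ends in -n. The stems ending in -n (givosun → pigivosuneka, nomhen → pinomheneka) add pi- … -eka around the stem.
The other patterns: stems ending in -l add the prefix de-; stems ending in -m add -esh; stems ending in -a add -ir.
So vovpin → pivovpineka.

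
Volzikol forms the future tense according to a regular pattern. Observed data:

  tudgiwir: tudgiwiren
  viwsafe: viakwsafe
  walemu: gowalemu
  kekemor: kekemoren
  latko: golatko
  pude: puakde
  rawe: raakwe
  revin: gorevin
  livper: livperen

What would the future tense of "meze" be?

meakze

livper and rawe both have last vowel 'e' yet inflect differently (livperen, raakwe), so the last vowel is not what conditions the rule; the final letter is.
"meze" ends in -e. The stems ending in -e (rawe → raakwe, pude → puakde, viwsafe → viakwsafe) insert -ak- after the first vowel.
The other patterns: stems ending in -r add -en; stems ending in -n, -o or -u add the prefix go-.
So meze → meakze.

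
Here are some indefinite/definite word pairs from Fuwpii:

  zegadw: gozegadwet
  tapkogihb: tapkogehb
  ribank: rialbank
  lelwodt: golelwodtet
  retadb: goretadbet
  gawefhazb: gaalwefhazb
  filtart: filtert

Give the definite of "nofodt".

retadb and gawefhazb both end in -b yet inflect differently (goretadbet, gaalwefhazb), so the final letter is not what conditions the rule; the second-to-last letter is.
"nofodt" has second-to-last letter 'd'. The stems whose second-to-last letter is 'd' (zegadw → gozegadwet, retadb → goretadbet, lelwodt → golelwodtet) add go- … -et around the stem.
So nofodt → gonofodtet.

gonofodtet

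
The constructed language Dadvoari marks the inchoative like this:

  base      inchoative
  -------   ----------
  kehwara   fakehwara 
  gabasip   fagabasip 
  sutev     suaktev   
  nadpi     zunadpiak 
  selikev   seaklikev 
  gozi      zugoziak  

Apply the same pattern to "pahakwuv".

gozi and gabasip both have last vowel 'i' yet inflect differently (zugoziak, fagabasip), so the last vowel is not what conditions the rule; the final letter is.
"pahakwuv" ends in -v. The stems ending in -v (selikev → seaklikev, sutev → suaktev) insert -ak- after the first vowel.
So pahakwuv → paakhakwuv.

paakhakwuv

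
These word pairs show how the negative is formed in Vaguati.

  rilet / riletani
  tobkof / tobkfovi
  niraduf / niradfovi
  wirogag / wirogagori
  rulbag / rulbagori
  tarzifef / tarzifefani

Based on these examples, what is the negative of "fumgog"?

"fumgog" has last vowel 'o'. The one such stem in the data (tobkof → tobkfovi) deletes the last vowel and adds -ovi (as does niraduf), so the same rule applies.
So fumgog → fumggovi.

fumggovi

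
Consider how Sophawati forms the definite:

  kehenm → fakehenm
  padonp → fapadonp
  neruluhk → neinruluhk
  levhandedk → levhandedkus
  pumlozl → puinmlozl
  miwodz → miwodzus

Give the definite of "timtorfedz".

timtorfedzus

levhandedk and neruluhk both end in -k yet inflect differently (levhandedkus, neinruluhk), so the final letter is not what conditions the rule; the second-to-last letter is.
"timtorfedz" has second-to-last letter 'd'. The stems whose second-to-last letter is 'd' (miwodz → miwodzus, levhandedk → levhandedkus) add -us.
So timtorfedz → timtorfedzus.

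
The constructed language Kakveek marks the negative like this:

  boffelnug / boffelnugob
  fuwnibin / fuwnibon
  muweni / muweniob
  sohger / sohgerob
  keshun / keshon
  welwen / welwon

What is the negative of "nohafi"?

nohafiob

fuwnibin and muweni both have last vowel 'i' yet inflect differently (fuwnibon, muweniob), so the last vowel is not what conditions the rule; the final letter is.
"nohafi" ends in -i. The one such stem in the data (muweni → muweniob) adds -ob, so the same rule applies.
The other pattern: stems ending in -n change the last vowel to 'o'.
So nohafi → nohafiob.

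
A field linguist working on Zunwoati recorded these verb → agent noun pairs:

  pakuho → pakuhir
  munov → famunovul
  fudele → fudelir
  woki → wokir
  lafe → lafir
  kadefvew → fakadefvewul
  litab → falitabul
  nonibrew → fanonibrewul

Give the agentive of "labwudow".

falabwudowul

kadefvew and lafe both have last vowel 'e' yet inflect differently (fakadefvewul, lafir), so the last vowel is not what conditions the rule; whether the stem ends in a vowel or a consonant is.
"labwudow" ends in a consonant. The stems ending in a consonant (kadefvew → fakadefvewul, nonibrew → fanonibrewul, litab → falitabul) add fa- … -ul around the stem.
The other pattern: stems ending in a vowel drop the final letter and add -ir.
So labwudow → falabwudowul.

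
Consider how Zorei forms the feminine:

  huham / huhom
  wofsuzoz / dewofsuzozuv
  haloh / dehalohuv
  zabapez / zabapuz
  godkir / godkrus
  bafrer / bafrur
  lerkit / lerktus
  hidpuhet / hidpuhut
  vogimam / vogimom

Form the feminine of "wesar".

wesor

wofsuzoz and zabapez both end in -z yet inflect differently (dewofsuzozuv, zabapuz), so the final letter is not what conditions the rule; the last vowel is.
"wesar" has last vowel 'a'. The stems whose last vowel is 'a' (huham → huhom, vogimam → vogimom) change the last vowel to 'o'.
The other patterns: stems whose last vowel is 'o' add de- … -uv around the stem; stems whose last vowel is 'e' change the last vowel to 'u'; stems whose last vowel is 'i' delete the last vowel and add -us.
So wesar → wesor.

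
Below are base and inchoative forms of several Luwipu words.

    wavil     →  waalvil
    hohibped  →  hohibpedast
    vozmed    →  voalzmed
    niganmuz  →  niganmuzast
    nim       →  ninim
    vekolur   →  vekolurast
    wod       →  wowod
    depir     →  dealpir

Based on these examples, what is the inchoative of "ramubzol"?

wod and vozmed both end in -d yet inflect differently (wowod, voalzmed), so the final letter is not what conditions the rule; the number of vowels is.
"ramubzol" has 3 vowels. The stems with 3 vowels (vekolur → vekolurast, niganmuz → niganmuzast, hohibped → hohibpedast) add -ast.
The other patterns: stems with 1 vowel repeat the first consonant+vowel as a prefix; stems with 2 vowels insert -al- after the first vowel.
So ramubzol → ramubzolast.

ramubzolast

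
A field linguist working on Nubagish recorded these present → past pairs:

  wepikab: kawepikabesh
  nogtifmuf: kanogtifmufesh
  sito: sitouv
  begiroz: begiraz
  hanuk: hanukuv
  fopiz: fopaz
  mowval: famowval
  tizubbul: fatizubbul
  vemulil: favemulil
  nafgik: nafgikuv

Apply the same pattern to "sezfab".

"sezfab" ends in -b. The one such stem in the data (wepikab → kawepikabesh) adds ka- … -esh around the stem, so the same rule applies.
So sezfab → kasezfabesh.

kasezfabesh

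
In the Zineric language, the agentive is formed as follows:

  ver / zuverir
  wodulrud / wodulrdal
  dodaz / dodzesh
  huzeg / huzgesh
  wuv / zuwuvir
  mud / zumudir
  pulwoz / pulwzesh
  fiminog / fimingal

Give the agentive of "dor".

mud and wodulrud both end in -d yet inflect differently (zumudir, wodulrdal), so the final letter is not what conditions the rule; the number of vowels is.
"dor" has 1 vowel. The stems with 1 vowel (wuv → zuwuvir, mud → zumudir, ver → zuverir) add zu- … -ir around the stem.
The other patterns: stems with 2 vowels delete the last vowel and add -esh; stems with 3 vowels delete the last vowel and add -al.
So dor → zudorir.

zudorir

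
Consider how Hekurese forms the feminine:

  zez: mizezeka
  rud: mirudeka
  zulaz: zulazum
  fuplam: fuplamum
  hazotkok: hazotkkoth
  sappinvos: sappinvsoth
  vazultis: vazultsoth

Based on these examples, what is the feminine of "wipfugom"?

wipfugmoth

zez and zulaz both end in -z yet inflect differently (mizezeka, zulazum), so the final letter is not what conditions the rule; the number of vowels is.
"wipfugom" has 3 vowels. The stems with 3 vowels (hazotkok → hazotkkoth, sappinvos → sappinvsoth, vazultis → vazultsoth) delete the last vowel and add -oth.
The other patterns: stems with 1 vowel add mi- … -eka around the stem; stems with 2 vowels add -um.
So wipfugom → wipfugmoth.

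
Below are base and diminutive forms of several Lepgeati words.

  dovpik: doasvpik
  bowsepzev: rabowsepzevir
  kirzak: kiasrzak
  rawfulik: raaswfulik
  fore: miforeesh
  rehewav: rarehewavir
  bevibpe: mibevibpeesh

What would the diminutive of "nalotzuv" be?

kirzak and rehewav both have last vowel 'a' yet inflect differently (kiasrzak, rarehewavir), so the last vowel is not what conditions the rule; the final letter is.
"nalotzuv" ends in -v. The stems ending in -v (rehewav → rarehewavir, bowsepzev → rabowsepzevir) add ra- … -ir around the stem.
So nalotzuv → ranalotzuvir.

ranalotzuvir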